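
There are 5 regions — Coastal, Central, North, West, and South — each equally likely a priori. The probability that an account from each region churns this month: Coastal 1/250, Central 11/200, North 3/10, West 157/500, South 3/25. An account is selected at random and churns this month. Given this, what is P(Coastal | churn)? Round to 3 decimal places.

Since the prior is uniform, the posterior is proportional to the likelihood:
  Coastal: 0.004
  Central: 0.055
  North: 0.3
  West: 0.314
  South: 0.12
Total = 0.793.
P(Coastal | evidence) = 0.004 / 0.793 ≈ 0.005.

0.005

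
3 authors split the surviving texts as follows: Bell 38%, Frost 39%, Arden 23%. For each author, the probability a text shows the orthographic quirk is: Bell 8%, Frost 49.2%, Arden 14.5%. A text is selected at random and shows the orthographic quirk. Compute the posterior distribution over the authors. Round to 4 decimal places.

Prior × likelihood for each hypothesis:
  Bell: 0.38 × 0.08 = 0.0304
  Frost: 0.39 × 0.492 = 0.19188
  Arden: 0.23 × 0.145 = 0.03335
Sum = 0.25563.
P(Bell | quirk) = 0.0304/0.25563 ≈ 0.1189
P(Frost | quirk) = 0.19188/0.25563 ≈ 0.7506
P(Arden | quirk) = 0.03335/0.25563 ≈ 0.1305
(Check: 0.1189+0.7506+0.1305 = 1.0000.)

Bell 0.1189, Frost 0.7506, Arden 0.1305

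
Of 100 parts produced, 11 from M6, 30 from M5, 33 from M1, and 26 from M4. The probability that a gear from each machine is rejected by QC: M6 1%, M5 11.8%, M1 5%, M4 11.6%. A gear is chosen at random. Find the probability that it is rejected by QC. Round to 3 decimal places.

0.083

By Bayes' rule, posterior ∝ prior × likelihood:
  M6: 0.11 × 0.01 = 0.0011
  M5: 0.3 × 0.118 = 0.0354
  M1: 0.33 × 0.05 = 0.0165
  M4: 0.26 × 0.116 = 0.03016
P(rejected) = 0.0011 + 0.0354 + 0.0165 + 0.03016 = 0.08316 → 0.083.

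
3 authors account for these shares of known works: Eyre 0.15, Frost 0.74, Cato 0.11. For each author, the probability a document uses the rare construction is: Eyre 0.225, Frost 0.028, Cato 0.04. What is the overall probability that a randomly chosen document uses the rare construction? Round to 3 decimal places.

0.059

By Bayes' rule, posterior ∝ prior × likelihood:
  Eyre: 0.15 × 0.225 = 0.03375
  Frost: 0.74 × 0.028 = 0.02072
  Cato: 0.11 × 0.04 = 0.0044
P(rare-form) = 0.03375 + 0.02072 + 0.0044 = 0.05887 → 0.059.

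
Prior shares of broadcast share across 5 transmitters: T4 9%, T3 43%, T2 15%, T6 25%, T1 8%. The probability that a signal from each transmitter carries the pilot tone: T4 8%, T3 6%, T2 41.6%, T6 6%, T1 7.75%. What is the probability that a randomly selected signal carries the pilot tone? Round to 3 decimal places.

0.117

Prior × likelihood for each hypothesis:
  T4: 0.09 × 0.08 = 0.0072
  T3: 0.43 × 0.06 = 0.0258
  T2: 0.15 × 0.416 = 0.0624
  T6: 0.25 × 0.06 = 0.015
  T1: 0.08 × 0.0775 = 0.0062
P(pilot) = 0.0072 + 0.0258 + 0.0624 + 0.015 + 0.0062 = 0.1166 → 0.117.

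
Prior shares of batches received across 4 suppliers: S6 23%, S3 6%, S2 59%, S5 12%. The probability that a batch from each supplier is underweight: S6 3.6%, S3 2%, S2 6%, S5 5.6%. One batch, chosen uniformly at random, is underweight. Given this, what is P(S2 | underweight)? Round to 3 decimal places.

By Bayes' rule, posterior ∝ prior × likelihood:
  S6: 0.23 × 0.036 = 0.00828
  S3: 0.06 × 0.02 = 0.0012
  S2: 0.59 × 0.06 = 0.0354
  S5: 0.12 × 0.056 = 0.00672
Normalizing constant = 0.0516.
P(S2 | evidence) = 0.0354 / 0.0516 ≈ 0.686.

0.686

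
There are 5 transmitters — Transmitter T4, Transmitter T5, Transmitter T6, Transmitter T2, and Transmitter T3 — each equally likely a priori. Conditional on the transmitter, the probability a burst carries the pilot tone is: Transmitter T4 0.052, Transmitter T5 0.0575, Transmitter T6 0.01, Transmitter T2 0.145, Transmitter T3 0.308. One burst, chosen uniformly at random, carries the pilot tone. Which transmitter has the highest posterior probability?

Transmitter T3

With a uniform prior (1/5 each), posterior ∝ likelihood:
  Transmitter T4: 0.052
  Transmitter T5: 0.0575
  Transmitter T6: 0.01
  Transmitter T2: 0.145
  Transmitter T3: 0.308
Normalizing constant = 0.5725.
Largest term belongs to Transmitter T3, so Transmitter T3 is most probable.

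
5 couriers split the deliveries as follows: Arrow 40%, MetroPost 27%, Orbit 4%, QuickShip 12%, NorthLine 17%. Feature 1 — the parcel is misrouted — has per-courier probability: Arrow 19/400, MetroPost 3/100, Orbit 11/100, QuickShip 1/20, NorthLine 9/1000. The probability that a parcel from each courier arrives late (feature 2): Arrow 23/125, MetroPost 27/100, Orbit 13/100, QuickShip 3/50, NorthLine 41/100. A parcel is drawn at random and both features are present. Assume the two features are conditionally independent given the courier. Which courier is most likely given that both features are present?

Arrow

By Bayes' rule, posterior ∝ prior × likelihood:
  Arrow: 0.4 × 0.0475 × 0.184 = 0.003496
  MetroPost: 0.27 × 0.03 × 0.27 = 0.002187
  Orbit: 0.04 × 0.11 × 0.13 = 0.000572
  QuickShip: 0.12 × 0.05 × 0.06 = 0.00036
  NorthLine: 0.17 × 0.009 × 0.41 = 0.0006273
Normalizing constant = 0.0072423.
Largest term belongs to Arrow, so Arrow is most probable.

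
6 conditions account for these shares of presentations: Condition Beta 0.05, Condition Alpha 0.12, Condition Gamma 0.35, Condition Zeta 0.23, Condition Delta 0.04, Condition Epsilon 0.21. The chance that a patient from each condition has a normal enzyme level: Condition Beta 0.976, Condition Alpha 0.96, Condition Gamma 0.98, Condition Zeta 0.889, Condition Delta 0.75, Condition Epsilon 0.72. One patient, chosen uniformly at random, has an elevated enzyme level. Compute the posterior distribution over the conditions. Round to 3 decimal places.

Condition Beta 0.011, Condition Alpha 0.045, Condition Gamma 0.065, Condition Zeta 0.238, Condition Delta 0.093, Condition Epsilon 0.548

Taking complements, P(elevated | each) = Condition Beta 0.024, Condition Alpha 0.04, Condition Gamma 0.02, Condition Zeta 0.111, Condition Delta 0.25, Condition Epsilon 0.28.
Compute prior × likelihood for every hypothesis:
  Condition Beta: 0.05 × 0.024 = 0.0012
  Condition Alpha: 0.12 × 0.04 = 0.0048
  Condition Gamma: 0.35 × 0.02 = 0.007
  Condition Zeta: 0.23 × 0.111 = 0.02553
  Condition Delta: 0.04 × 0.25 = 0.01
  Condition Epsilon: 0.21 × 0.28 = 0.0588
Sum = 0.10733.
P(Condition Beta | elevated) = 0.0012/0.10733 ≈ 0.011
P(Condition Alpha | elevated) = 0.0048/0.10733 ≈ 0.045
P(Condition Gamma | elevated) = 0.007/0.10733 ≈ 0.065
P(Condition Zeta | elevated) = 0.02553/0.10733 ≈ 0.238
P(Condition Delta | elevated) = 0.01/0.10733 ≈ 0.093
P(Condition Epsilon | elevated) = 0.0588/0.10733 ≈ 0.548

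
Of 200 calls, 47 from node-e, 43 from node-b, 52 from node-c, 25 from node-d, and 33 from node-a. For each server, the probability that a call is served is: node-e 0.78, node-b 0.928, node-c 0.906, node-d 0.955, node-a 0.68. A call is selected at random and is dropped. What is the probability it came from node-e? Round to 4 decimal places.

0.3446

Taking complements, P(dropped | each) = node-e 0.22, node-b 0.072, node-c 0.094, node-d 0.045, node-a 0.32.
Compute prior × likelihood for every hypothesis:
  node-e: 0.235 × 0.22 = 0.0517
  node-b: 0.215 × 0.072 = 0.01548
  node-c: 0.26 × 0.094 = 0.02444
  node-d: 0.125 × 0.045 = 0.005625
  node-a: 0.165 × 0.32 = 0.0528
Total = 0.150045.
P(node-e | evidence) = 0.0517 / 0.150045 ≈ 0.3446.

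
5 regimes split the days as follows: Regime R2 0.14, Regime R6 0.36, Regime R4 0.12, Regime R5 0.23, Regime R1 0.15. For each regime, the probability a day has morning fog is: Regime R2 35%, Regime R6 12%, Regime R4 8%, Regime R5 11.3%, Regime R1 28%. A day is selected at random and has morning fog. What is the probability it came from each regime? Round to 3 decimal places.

Regime R2 0.289, Regime R6 0.254, Regime R4 0.057, Regime R5 0.153, Regime R1 0.247

By Bayes' rule, posterior ∝ prior × likelihood:
  Regime R2: 0.14 × 0.35 = 0.049
  Regime R6: 0.36 × 0.12 = 0.0432
  Regime R4: 0.12 × 0.08 = 0.0096
  Regime R5: 0.23 × 0.113 = 0.02599
  Regime R1: 0.15 × 0.28 = 0.042
Total = 0.16979.
P(Regime R2 | fog) = 0.049/0.16979 ≈ 0.289
P(Regime R6 | fog) = 0.0432/0.16979 ≈ 0.254
P(Regime R4 | fog) = 0.0096/0.16979 ≈ 0.057
P(Regime R5 | fog) = 0.02599/0.16979 ≈ 0.153
P(Regime R1 | fog) = 0.042/0.16979 ≈ 0.247
(Check: 0.289+0.254+0.057+0.153+0.247 = 1.000.)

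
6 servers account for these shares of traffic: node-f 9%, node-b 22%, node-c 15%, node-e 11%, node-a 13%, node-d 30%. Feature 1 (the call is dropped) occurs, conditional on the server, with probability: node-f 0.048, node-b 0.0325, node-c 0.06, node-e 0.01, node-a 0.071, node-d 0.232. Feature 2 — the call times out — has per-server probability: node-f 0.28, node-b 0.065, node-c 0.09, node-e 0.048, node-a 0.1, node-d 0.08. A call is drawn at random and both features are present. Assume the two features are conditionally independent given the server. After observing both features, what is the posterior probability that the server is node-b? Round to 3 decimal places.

0.051

Compute prior × likelihood for every hypothesis:
  node-f: 0.09 × 0.048 × 0.28 = 0.0012096
  node-b: 0.22 × 0.0325 × 0.065 = 0.00046475
  node-c: 0.15 × 0.06 × 0.09 = 0.00081
  node-e: 0.11 × 0.01 × 0.048 = 0.0000528
  node-a: 0.13 × 0.071 × 0.1 = 0.000923
  node-d: 0.3 × 0.232 × 0.08 = 0.005568
Total = 0.00902815.
P(node-b | evidence) = 0.00046475 / 0.00902815 ≈ 0.051.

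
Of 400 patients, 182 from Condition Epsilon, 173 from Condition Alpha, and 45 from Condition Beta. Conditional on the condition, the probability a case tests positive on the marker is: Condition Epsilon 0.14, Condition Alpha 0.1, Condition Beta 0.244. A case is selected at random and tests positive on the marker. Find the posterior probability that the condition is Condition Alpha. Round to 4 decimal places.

0.3218

Prior × likelihood for each hypothesis:
  Condition Epsilon: 0.455 × 0.14 = 0.0637
  Condition Alpha: 0.4325 × 0.1 = 0.04325
  Condition Beta: 0.1125 × 0.244 = 0.02745
Total = 0.1344.
P(Condition Alpha | evidence) = 0.04325 / 0.1344 ≈ 0.3218.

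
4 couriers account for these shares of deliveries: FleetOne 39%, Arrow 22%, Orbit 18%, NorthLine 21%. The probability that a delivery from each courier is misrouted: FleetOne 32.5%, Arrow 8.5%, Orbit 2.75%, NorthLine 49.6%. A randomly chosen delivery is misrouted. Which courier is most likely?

FleetOne

Unnormalized posteriors (prior × likelihood):
  FleetOne: 0.39 × 0.325 = 0.12675
  Arrow: 0.22 × 0.085 = 0.0187
  Orbit: 0.18 × 0.0275 = 0.00495
  NorthLine: 0.21 × 0.496 = 0.10416
Sum = 0.25456.
Largest term belongs to FleetOne, so FleetOne is most probable.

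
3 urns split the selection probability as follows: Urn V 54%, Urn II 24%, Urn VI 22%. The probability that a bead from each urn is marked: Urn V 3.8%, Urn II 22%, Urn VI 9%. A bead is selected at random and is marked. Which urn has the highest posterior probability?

By Bayes' rule, posterior ∝ prior × likelihood:
  Urn V: 0.54 × 0.038 = 0.02052
  Urn II: 0.24 × 0.22 = 0.0528
  Urn VI: 0.22 × 0.09 = 0.0198
Normalizing constant = 0.09312.
Largest term belongs to Urn II, so Urn II is most probable.

Urn II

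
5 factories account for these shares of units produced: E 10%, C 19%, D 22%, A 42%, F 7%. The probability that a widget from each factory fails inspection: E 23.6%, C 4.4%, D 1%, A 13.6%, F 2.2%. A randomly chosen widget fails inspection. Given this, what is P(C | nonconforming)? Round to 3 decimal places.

By Bayes' rule, posterior ∝ prior × likelihood:
  E: 0.1 × 0.236 = 0.0236
  C: 0.19 × 0.044 = 0.00836
  D: 0.22 × 0.01 = 0.0022
  A: 0.42 × 0.136 = 0.05712
  F: 0.07 × 0.022 = 0.00154
Normalizing constant = 0.09282.
P(C | evidence) = 0.00836 / 0.09282 ≈ 0.090.

0.090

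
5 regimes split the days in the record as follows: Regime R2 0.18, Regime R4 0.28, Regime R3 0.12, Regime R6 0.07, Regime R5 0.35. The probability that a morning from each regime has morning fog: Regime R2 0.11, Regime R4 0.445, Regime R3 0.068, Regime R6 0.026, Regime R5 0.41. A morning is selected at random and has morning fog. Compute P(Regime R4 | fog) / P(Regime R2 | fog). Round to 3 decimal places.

6.293

Prior × likelihood for each hypothesis:
  Regime R2: 0.18 × 0.11 = 0.0198
  Regime R4: 0.28 × 0.445 = 0.1246
  Regime R3: 0.12 × 0.068 = 0.00816
  Regime R6: 0.07 × 0.026 = 0.00182
  Regime R5: 0.35 × 0.41 = 0.1435
Sum = 0.29788.
The ratio is 0.1246 / 0.0198 (the normalizer cancels) = 6.293.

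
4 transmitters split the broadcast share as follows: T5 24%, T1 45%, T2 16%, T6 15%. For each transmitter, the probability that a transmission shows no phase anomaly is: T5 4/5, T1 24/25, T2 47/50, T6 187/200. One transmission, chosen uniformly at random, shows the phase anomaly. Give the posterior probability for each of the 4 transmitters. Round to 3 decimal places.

T5 0.562, T1 0.211, T2 0.112, T6 0.114

Taking complements, P(anomaly | each) = T5 0.2, T1 0.04, T2 0.06, T6 0.065.
Unnormalized posteriors (prior × likelihood):
  T5: 0.24 × 0.2 = 0.048
  T1: 0.45 × 0.04 = 0.018
  T2: 0.16 × 0.06 = 0.0096
  T6: 0.15 × 0.065 = 0.00975
Sum = 0.08535.
P(T5 | anomaly) = 0.048/0.08535 ≈ 0.562
P(T1 | anomaly) = 0.018/0.08535 ≈ 0.211
P(T2 | anomaly) = 0.0096/0.08535 ≈ 0.112
P(T6 | anomaly) = 0.00975/0.08535 ≈ 0.114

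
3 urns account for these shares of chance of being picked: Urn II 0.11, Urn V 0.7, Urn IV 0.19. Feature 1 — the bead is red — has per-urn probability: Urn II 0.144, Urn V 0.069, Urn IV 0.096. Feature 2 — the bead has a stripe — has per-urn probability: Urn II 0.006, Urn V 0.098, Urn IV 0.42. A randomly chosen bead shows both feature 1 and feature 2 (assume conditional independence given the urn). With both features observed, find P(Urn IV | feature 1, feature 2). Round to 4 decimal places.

0.6134

Prior × likelihood for each hypothesis:
  Urn II: 0.11 × 0.144 × 0.006 = 0.00009504
  Urn V: 0.7 × 0.069 × 0.098 = 0.0047334
  Urn IV: 0.19 × 0.096 × 0.42 = 0.0076608
Sum = 0.01248924.
P(Urn IV | evidence) = 0.0076608 / 0.01248924 ≈ 0.6134.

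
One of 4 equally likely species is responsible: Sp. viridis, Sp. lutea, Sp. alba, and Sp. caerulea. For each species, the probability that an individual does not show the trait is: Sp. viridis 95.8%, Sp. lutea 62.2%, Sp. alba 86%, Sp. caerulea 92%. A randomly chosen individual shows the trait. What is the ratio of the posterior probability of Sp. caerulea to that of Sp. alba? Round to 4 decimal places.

Taking complements, P(trait | each) = Sp. viridis 0.042, Sp. lutea 0.378, Sp. alba 0.14, Sp. caerulea 0.08.
With a uniform prior (1/4 each), posterior ∝ likelihood:
  Sp. viridis: 0.042
  Sp. lutea: 0.378
  Sp. alba: 0.14
  Sp. caerulea: 0.08
Normalizing constant = 0.64.
The ratio is 0.08 / 0.14 (the normalizer cancels) = 0.5714.

0.5714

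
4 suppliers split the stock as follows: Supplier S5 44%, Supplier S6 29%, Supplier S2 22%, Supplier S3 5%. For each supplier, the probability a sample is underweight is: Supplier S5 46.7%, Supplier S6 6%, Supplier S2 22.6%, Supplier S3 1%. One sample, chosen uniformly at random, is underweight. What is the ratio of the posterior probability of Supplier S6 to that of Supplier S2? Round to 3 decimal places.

Prior × likelihood for each hypothesis:
  Supplier S5: 0.44 × 0.467 = 0.20548
  Supplier S6: 0.29 × 0.06 = 0.0174
  Supplier S2: 0.22 × 0.226 = 0.04972
  Supplier S3: 0.05 × 0.01 = 0.0005
Normalizing constant = 0.2731.
The ratio is 0.0174 / 0.04972 (the normalizer cancels) = 0.350.

0.350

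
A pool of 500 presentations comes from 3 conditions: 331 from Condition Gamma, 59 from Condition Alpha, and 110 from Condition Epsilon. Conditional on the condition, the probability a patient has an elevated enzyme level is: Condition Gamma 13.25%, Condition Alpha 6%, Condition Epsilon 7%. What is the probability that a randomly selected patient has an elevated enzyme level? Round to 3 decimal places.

0.110

By Bayes' rule, posterior ∝ prior × likelihood:
  Condition Gamma: 0.662 × 0.1325 = 0.087715
  Condition Alpha: 0.118 × 0.06 = 0.00708
  Condition Epsilon: 0.22 × 0.07 = 0.0154
P(elevated) = 0.087715 + 0.00708 + 0.0154 = 0.110195 → 0.110.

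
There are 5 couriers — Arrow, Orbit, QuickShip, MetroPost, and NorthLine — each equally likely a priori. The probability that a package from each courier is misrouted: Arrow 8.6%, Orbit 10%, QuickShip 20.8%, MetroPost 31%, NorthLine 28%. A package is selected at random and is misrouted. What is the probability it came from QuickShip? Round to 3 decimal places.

With a uniform prior (1/5 each), posterior ∝ likelihood:
  Arrow: 0.086
  Orbit: 0.1
  QuickShip: 0.208
  MetroPost: 0.31
  NorthLine: 0.28
Total = 0.984.
P(QuickShip | evidence) = 0.208 / 0.984 ≈ 0.211.

0.211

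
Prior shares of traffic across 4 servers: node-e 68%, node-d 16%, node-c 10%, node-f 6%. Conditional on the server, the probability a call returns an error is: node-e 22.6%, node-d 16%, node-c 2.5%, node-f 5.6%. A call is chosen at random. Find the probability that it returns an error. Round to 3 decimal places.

0.185

Unnormalized posteriors (prior × likelihood):
  node-e: 0.68 × 0.226 = 0.15368
  node-d: 0.16 × 0.16 = 0.0256
  node-c: 0.1 × 0.025 = 0.0025
  node-f: 0.06 × 0.056 = 0.00336
P(error) = 0.15368 + 0.0256 + 0.0025 + 0.00336 = 0.18514 → 0.185.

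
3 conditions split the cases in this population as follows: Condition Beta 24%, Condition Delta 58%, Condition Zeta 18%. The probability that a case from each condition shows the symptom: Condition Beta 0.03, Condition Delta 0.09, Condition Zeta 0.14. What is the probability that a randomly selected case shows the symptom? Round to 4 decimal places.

Prior × likelihood for each hypothesis:
  Condition Beta: 0.24 × 0.03 = 0.0072
  Condition Delta: 0.58 × 0.09 = 0.0522
  Condition Zeta: 0.18 × 0.14 = 0.0252
P(symptomatic) = 0.0072 + 0.0522 + 0.0252 = 0.0846 → 0.0846.

0.0846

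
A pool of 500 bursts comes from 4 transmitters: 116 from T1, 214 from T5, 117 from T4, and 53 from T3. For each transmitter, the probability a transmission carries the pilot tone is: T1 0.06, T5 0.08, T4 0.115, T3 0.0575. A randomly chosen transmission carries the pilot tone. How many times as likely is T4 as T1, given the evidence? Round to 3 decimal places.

1.933

Unnormalized posteriors (prior × likelihood):
  T1: 0.232 × 0.06 = 0.01392
  T5: 0.428 × 0.08 = 0.03424
  T4: 0.234 × 0.115 = 0.02691
  T3: 0.106 × 0.0575 = 0.006095
Normalizing constant = 0.081165.
The ratio is 0.02691 / 0.01392 (the normalizer cancels) = 1.933.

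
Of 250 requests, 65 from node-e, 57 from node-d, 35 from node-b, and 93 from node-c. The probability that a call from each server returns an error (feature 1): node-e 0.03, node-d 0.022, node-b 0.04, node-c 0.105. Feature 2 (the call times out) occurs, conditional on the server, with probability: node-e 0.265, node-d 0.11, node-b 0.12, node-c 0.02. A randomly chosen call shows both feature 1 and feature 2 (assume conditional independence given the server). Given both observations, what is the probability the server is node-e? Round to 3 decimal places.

0.508

Compute prior × likelihood for every hypothesis:
  node-e: 0.26 × 0.03 × 0.265 = 0.002067
  node-d: 0.228 × 0.022 × 0.11 = 0.00055176
  node-b: 0.14 × 0.04 × 0.12 = 0.000672
  node-c: 0.372 × 0.105 × 0.02 = 0.0007812
Total = 0.00407196.
P(node-e | evidence) = 0.002067 / 0.00407196 ≈ 0.508.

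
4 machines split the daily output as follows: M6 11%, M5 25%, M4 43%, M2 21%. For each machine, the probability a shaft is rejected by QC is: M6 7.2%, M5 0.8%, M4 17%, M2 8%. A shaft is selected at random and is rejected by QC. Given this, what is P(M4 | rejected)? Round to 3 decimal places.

By Bayes' rule, posterior ∝ prior × likelihood:
  M6: 0.11 × 0.072 = 0.00792
  M5: 0.25 × 0.008 = 0.002
  M4: 0.43 × 0.17 = 0.0731
  M2: 0.21 × 0.08 = 0.0168
Normalizing constant = 0.09982.
P(M4 | evidence) = 0.0731 / 0.09982 ≈ 0.732.

0.732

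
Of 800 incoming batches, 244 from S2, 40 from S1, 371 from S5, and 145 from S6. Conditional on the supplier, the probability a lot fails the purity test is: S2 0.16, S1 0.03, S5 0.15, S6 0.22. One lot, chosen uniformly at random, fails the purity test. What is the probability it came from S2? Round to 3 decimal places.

Compute prior × likelihood for every hypothesis:
  S2: 0.305 × 0.16 = 0.0488
  S1: 0.05 × 0.03 = 0.0015
  S5: 0.46375 × 0.15 = 0.0695625
  S6: 0.18125 × 0.22 = 0.039875
Sum = 0.1597375.
P(S2 | evidence) = 0.0488 / 0.1597375 ≈ 0.306.

0.306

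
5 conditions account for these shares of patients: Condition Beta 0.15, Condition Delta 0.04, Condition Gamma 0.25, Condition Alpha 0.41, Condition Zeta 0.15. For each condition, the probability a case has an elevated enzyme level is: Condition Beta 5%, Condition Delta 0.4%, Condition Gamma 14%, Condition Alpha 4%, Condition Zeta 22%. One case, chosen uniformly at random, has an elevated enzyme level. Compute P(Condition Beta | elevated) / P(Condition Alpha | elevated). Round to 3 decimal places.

Unnormalized posteriors (prior × likelihood):
  Condition Beta: 0.15 × 0.05 = 0.0075
  Condition Delta: 0.04 × 0.004 = 0.00016
  Condition Gamma: 0.25 × 0.14 = 0.035
  Condition Alpha: 0.41 × 0.04 = 0.0164
  Condition Zeta: 0.15 × 0.22 = 0.033
Total = 0.09206.
The ratio is 0.0075 / 0.0164 (the normalizer cancels) = 0.457.

0.457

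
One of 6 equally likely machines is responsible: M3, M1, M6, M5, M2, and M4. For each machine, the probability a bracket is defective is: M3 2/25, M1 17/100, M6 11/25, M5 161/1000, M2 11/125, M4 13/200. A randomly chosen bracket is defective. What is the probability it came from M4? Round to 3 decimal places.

Since the prior is uniform, the posterior is proportional to the likelihood:
  M3: 0.08
  M1: 0.17
  M6: 0.44
  M5: 0.161
  M2: 0.088
  M4: 0.065
Sum = 1.004.
P(M4 | evidence) = 0.065 / 1.004 ≈ 0.065.

0.065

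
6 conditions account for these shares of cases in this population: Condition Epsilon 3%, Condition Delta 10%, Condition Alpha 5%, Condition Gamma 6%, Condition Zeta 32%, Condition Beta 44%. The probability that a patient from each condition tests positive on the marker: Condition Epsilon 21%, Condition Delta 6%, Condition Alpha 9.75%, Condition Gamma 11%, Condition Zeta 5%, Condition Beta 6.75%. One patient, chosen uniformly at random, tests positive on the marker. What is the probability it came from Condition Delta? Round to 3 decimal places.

By Bayes' rule, posterior ∝ prior × likelihood:
  Condition Epsilon: 0.03 × 0.21 = 0.0063
  Condition Delta: 0.1 × 0.06 = 0.006
  Condition Alpha: 0.05 × 0.0975 = 0.004875
  Condition Gamma: 0.06 × 0.11 = 0.0066
  Condition Zeta: 0.32 × 0.05 = 0.016
  Condition Beta: 0.44 × 0.0675 = 0.0297
Total = 0.069475.
P(Condition Delta | evidence) = 0.006 / 0.069475 ≈ 0.086.

0.086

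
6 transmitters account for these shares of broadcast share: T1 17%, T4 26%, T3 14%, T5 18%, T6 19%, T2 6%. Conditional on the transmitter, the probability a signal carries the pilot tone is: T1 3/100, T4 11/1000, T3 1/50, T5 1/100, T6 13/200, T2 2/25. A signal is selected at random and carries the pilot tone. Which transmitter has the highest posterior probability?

Compute prior × likelihood for every hypothesis:
  T1: 0.17 × 0.03 = 0.0051
  T4: 0.26 × 0.011 = 0.00286
  T3: 0.14 × 0.02 = 0.0028
  T5: 0.18 × 0.01 = 0.0018
  T6: 0.19 × 0.065 = 0.01235
  T2: 0.06 × 0.08 = 0.0048
Normalizing constant = 0.02971.
Largest term belongs to T6, so T6 is most probable.

T6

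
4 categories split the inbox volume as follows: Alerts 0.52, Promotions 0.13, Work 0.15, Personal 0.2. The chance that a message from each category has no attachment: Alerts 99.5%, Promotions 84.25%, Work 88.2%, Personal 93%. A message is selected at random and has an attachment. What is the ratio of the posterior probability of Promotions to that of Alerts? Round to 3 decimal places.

Taking complements, P(attachment | each) = Alerts 0.005, Promotions 0.1575, Work 0.118, Personal 0.07.
Prior × likelihood for each hypothesis:
  Alerts: 0.52 × 0.005 = 0.0026
  Promotions: 0.13 × 0.1575 = 0.020475
  Work: 0.15 × 0.118 = 0.0177
  Personal: 0.2 × 0.07 = 0.014
Sum = 0.054775.
The ratio is 0.020475 / 0.0026 (the normalizer cancels) = 7.875.

7.875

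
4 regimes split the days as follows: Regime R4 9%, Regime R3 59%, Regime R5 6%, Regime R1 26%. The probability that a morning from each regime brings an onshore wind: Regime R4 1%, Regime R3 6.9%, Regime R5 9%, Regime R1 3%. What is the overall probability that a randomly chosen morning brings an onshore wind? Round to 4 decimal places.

0.0548

By Bayes' rule, posterior ∝ prior × likelihood:
  Regime R4: 0.09 × 0.01 = 0.0009
  Regime R3: 0.59 × 0.069 = 0.04071
  Regime R5: 0.06 × 0.09 = 0.0054
  Regime R1: 0.26 × 0.03 = 0.0078
P(onshore) = 0.0009 + 0.04071 + 0.0054 + 0.0078 = 0.05481 → 0.0548.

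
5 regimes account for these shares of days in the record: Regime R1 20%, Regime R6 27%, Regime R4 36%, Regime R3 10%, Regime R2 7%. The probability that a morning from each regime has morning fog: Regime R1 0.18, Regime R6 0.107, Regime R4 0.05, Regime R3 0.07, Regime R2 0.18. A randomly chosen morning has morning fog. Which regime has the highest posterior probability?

By Bayes' rule, posterior ∝ prior × likelihood:
  Regime R1: 0.2 × 0.18 = 0.036
  Regime R6: 0.27 × 0.107 = 0.02889
  Regime R4: 0.36 × 0.05 = 0.018
  Regime R3: 0.1 × 0.07 = 0.007
  Regime R2: 0.07 × 0.18 = 0.0126
Normalizing constant = 0.10249.
Largest term belongs to Regime R1, so Regime R1 is most probable.

Regime R1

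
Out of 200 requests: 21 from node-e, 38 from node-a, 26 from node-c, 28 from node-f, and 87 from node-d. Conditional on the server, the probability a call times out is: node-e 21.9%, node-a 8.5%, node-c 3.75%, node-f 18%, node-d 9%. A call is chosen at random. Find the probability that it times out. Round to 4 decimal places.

Compute prior × likelihood for every hypothesis:
  node-e: 0.105 × 0.219 = 0.022995
  node-a: 0.19 × 0.085 = 0.01615
  node-c: 0.13 × 0.0375 = 0.004875
  node-f: 0.14 × 0.18 = 0.0252
  node-d: 0.435 × 0.09 = 0.03915
P(timeout) = 0.022995 + 0.01615 + 0.004875 + 0.0252 + 0.03915 = 0.10837 → 0.1084.

0.1084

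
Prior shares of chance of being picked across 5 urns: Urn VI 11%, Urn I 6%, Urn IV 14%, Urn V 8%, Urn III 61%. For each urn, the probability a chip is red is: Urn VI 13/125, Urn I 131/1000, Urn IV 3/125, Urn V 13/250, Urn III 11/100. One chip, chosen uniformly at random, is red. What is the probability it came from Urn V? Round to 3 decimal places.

By Bayes' rule, posterior ∝ prior × likelihood:
  Urn VI: 0.11 × 0.104 = 0.01144
  Urn I: 0.06 × 0.131 = 0.00786
  Urn IV: 0.14 × 0.024 = 0.00336
  Urn V: 0.08 × 0.052 = 0.00416
  Urn III: 0.61 × 0.11 = 0.0671
Normalizing constant = 0.09392.
P(Urn V | evidence) = 0.00416 / 0.09392 ≈ 0.044.

0.044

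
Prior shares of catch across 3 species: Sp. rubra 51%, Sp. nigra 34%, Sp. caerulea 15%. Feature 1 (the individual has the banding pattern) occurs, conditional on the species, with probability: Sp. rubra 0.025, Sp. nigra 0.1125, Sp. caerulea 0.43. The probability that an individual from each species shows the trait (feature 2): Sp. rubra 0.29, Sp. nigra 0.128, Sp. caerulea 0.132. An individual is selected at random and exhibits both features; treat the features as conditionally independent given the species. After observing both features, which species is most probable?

By Bayes' rule, posterior ∝ prior × likelihood:
  Sp. rubra: 0.51 × 0.025 × 0.29 = 0.0036975
  Sp. nigra: 0.34 × 0.1125 × 0.128 = 0.004896
  Sp. caerulea: 0.15 × 0.43 × 0.132 = 0.008514
Normalizing constant = 0.0171075.
Largest term belongs to Sp. caerulea, so Sp. caerulea is most probable.

Sp. caerulea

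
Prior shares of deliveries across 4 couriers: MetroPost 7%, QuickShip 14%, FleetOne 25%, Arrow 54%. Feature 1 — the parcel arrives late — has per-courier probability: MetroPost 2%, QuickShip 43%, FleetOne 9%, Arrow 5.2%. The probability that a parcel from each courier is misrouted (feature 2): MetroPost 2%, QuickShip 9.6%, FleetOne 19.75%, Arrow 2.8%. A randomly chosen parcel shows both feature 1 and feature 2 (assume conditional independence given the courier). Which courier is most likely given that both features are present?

QuickShip

Compute prior × likelihood for every hypothesis:
  MetroPost: 0.07 × 0.02 × 0.02 = 0.000028
  QuickShip: 0.14 × 0.43 × 0.096 = 0.0057792
  FleetOne: 0.25 × 0.09 × 0.1975 = 0.00444375
  Arrow: 0.54 × 0.052 × 0.028 = 0.00078624
Normalizing constant = 0.01103719.
Largest term belongs to QuickShip, so QuickShip is most probable.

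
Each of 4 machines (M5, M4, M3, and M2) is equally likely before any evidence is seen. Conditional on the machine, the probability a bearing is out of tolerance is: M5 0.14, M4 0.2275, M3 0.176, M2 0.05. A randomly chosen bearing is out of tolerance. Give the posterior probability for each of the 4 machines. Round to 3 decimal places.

M5 0.236, M4 0.383, M3 0.297, M2 0.084

With a uniform prior (1/4 each), posterior ∝ likelihood:
  M5: 0.14
  M4: 0.2275
  M3: 0.176
  M2: 0.05
Normalizing constant = 0.5935.
P(M5 | oversize) = 0.14/0.5935 ≈ 0.236
P(M4 | oversize) = 0.2275/0.5935 ≈ 0.383
P(M3 | oversize) = 0.176/0.5935 ≈ 0.297
P(M2 | oversize) = 0.05/0.5935 ≈ 0.084
(Check: 0.236+0.383+0.297+0.084 = 1.000.)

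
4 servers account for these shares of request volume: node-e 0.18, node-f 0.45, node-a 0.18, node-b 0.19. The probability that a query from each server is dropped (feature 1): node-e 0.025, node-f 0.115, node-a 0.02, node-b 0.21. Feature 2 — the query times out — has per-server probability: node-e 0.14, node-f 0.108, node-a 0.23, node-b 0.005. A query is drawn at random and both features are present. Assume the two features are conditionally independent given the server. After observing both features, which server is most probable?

Unnormalized posteriors (prior × likelihood):
  node-e: 0.18 × 0.025 × 0.14 = 0.00063
  node-f: 0.45 × 0.115 × 0.108 = 0.005589
  node-a: 0.18 × 0.02 × 0.23 = 0.000828
  node-b: 0.19 × 0.21 × 0.005 = 0.0001995
Sum = 0.0072465.
Largest term belongs to node-f, so node-f is most probable.

node-f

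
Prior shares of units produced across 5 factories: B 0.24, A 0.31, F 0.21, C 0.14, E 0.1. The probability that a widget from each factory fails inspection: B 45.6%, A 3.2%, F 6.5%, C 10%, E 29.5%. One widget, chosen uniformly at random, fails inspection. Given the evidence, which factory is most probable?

B

Unnormalized posteriors (prior × likelihood):
  B: 0.24 × 0.456 = 0.10944
  A: 0.31 × 0.032 = 0.00992
  F: 0.21 × 0.065 = 0.01365
  C: 0.14 × 0.1 = 0.014
  E: 0.1 × 0.295 = 0.0295
Total = 0.17651.
Largest term belongs to B, so B is most probable.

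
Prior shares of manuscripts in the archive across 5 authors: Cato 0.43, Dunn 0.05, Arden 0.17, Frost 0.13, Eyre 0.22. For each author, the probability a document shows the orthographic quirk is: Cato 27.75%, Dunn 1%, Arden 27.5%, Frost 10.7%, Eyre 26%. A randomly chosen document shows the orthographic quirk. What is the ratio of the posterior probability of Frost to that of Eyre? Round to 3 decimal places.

Prior × likelihood for each hypothesis:
  Cato: 0.43 × 0.2775 = 0.119325
  Dunn: 0.05 × 0.01 = 0.0005
  Arden: 0.17 × 0.275 = 0.04675
  Frost: 0.13 × 0.107 = 0.01391
  Eyre: 0.22 × 0.26 = 0.0572
Total = 0.237685.
The ratio is 0.01391 / 0.0572 (the normalizer cancels) = 0.243.

0.243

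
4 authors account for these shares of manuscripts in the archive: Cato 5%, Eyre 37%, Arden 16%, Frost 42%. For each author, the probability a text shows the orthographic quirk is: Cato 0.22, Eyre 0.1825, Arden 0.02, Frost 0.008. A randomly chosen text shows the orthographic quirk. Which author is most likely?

Prior × likelihood for each hypothesis:
  Cato: 0.05 × 0.22 = 0.011
  Eyre: 0.37 × 0.1825 = 0.067525
  Arden: 0.16 × 0.02 = 0.0032
  Frost: 0.42 × 0.008 = 0.00336
Normalizing constant = 0.085085.
Largest term belongs to Eyre, so Eyre is most probable.

Eyre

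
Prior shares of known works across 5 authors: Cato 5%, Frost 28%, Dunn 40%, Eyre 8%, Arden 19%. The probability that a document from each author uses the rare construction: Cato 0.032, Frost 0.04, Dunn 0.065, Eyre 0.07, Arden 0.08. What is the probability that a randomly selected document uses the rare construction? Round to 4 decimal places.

By Bayes' rule, posterior ∝ prior × likelihood:
  Cato: 0.05 × 0.032 = 0.0016
  Frost: 0.28 × 0.04 = 0.0112
  Dunn: 0.4 × 0.065 = 0.026
  Eyre: 0.08 × 0.07 = 0.0056
  Arden: 0.19 × 0.08 = 0.0152
P(rare-form) = 0.0016 + 0.0112 + 0.026 + 0.0056 + 0.0152 = 0.0596 → 0.0596.

0.0596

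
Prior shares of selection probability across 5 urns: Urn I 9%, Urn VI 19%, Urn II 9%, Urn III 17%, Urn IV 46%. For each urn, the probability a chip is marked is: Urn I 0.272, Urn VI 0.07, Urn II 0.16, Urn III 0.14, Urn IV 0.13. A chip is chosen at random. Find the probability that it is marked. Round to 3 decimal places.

Prior × likelihood for each hypothesis:
  Urn I: 0.09 × 0.272 = 0.02448
  Urn VI: 0.19 × 0.07 = 0.0133
  Urn II: 0.09 × 0.16 = 0.0144
  Urn III: 0.17 × 0.14 = 0.0238
  Urn IV: 0.46 × 0.13 = 0.0598
P(marked) = 0.02448 + 0.0133 + 0.0144 + 0.0238 + 0.0598 = 0.13578 → 0.136.

0.136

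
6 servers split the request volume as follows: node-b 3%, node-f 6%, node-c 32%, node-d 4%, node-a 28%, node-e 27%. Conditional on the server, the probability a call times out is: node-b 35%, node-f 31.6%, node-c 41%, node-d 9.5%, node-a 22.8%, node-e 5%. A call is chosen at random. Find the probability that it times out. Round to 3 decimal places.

0.242

Unnormalized posteriors (prior × likelihood):
  node-b: 0.03 × 0.35 = 0.0105
  node-f: 0.06 × 0.316 = 0.01896
  node-c: 0.32 × 0.41 = 0.1312
  node-d: 0.04 × 0.095 = 0.0038
  node-a: 0.28 × 0.228 = 0.06384
  node-e: 0.27 × 0.05 = 0.0135
P(timeout) = 0.0105 + 0.01896 + 0.1312 + 0.0038 + 0.06384 + 0.0135 = 0.2418 → 0.242.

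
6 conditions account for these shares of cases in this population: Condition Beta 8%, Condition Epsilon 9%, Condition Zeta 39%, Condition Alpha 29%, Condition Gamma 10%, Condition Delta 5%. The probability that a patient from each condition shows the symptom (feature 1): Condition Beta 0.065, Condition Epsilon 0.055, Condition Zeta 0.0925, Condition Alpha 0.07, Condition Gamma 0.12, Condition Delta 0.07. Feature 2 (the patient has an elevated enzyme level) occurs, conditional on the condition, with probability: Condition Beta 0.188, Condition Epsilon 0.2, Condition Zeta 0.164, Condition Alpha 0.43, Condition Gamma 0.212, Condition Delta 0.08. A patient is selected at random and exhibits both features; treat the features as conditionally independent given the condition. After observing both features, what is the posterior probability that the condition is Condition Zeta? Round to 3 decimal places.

By Bayes' rule, posterior ∝ prior × likelihood:
  Condition Beta: 0.08 × 0.065 × 0.188 = 0.0009776
  Condition Epsilon: 0.09 × 0.055 × 0.2 = 0.00099
  Condition Zeta: 0.39 × 0.0925 × 0.164 = 0.0059163
  Condition Alpha: 0.29 × 0.07 × 0.43 = 0.008729
  Condition Gamma: 0.1 × 0.12 × 0.212 = 0.002544
  Condition Delta: 0.05 × 0.07 × 0.08 = 0.00028
Sum = 0.0194369.
P(Condition Zeta | evidence) = 0.0059163 / 0.0194369 ≈ 0.304.

0.304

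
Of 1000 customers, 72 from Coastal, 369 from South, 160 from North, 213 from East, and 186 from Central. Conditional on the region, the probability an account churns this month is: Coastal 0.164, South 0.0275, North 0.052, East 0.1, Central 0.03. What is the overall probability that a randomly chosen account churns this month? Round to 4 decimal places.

Compute prior × likelihood for every hypothesis:
  Coastal: 0.072 × 0.164 = 0.011808
  South: 0.369 × 0.0275 = 0.0101475
  North: 0.16 × 0.052 = 0.00832
  East: 0.213 × 0.1 = 0.0213
  Central: 0.186 × 0.03 = 0.00558
P(churn) = 0.011808 + 0.0101475 + 0.00832 + 0.0213 + 0.00558 = 0.0571555 → 0.0572.

0.0572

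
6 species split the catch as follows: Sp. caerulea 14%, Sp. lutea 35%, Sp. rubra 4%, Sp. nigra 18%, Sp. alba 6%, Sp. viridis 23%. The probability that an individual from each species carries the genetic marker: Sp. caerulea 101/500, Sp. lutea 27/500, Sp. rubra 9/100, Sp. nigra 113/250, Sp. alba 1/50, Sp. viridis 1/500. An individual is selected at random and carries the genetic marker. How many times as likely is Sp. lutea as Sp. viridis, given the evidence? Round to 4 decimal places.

41.0870

Prior × likelihood for each hypothesis:
  Sp. caerulea: 0.14 × 0.202 = 0.02828
  Sp. lutea: 0.35 × 0.054 = 0.0189
  Sp. rubra: 0.04 × 0.09 = 0.0036
  Sp. nigra: 0.18 × 0.452 = 0.08136
  Sp. alba: 0.06 × 0.02 = 0.0012
  Sp. viridis: 0.23 × 0.002 = 0.00046
Normalizing constant = 0.1338.
The ratio is 0.0189 / 0.00046 (the normalizer cancels) = 41.0870.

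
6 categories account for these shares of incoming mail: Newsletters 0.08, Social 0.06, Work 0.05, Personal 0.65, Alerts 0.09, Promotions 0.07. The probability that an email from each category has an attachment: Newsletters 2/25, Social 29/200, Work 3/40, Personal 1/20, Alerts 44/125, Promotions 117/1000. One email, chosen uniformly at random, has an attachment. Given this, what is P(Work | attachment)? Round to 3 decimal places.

0.041

Compute prior × likelihood for every hypothesis:
  Newsletters: 0.08 × 0.08 = 0.0064
  Social: 0.06 × 0.145 = 0.0087
  Work: 0.05 × 0.075 = 0.00375
  Personal: 0.65 × 0.05 = 0.0325
  Alerts: 0.09 × 0.352 = 0.03168
  Promotions: 0.07 × 0.117 = 0.00819
Total = 0.09122.
P(Work | evidence) = 0.00375 / 0.09122 ≈ 0.041.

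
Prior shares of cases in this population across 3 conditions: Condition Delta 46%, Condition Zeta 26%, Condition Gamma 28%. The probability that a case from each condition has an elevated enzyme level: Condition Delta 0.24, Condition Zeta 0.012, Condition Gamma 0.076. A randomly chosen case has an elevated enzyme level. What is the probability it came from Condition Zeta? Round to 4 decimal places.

By Bayes' rule, posterior ∝ prior × likelihood:
  Condition Delta: 0.46 × 0.24 = 0.1104
  Condition Zeta: 0.26 × 0.012 = 0.00312
  Condition Gamma: 0.28 × 0.076 = 0.02128
Normalizing constant = 0.1348.
P(Condition Zeta | evidence) = 0.00312 / 0.1348 ≈ 0.0231.

0.0231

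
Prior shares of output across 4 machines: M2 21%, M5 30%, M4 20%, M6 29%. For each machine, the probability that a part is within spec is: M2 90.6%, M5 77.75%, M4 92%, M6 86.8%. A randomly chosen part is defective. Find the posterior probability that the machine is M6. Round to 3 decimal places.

Taking complements, P(defective | each) = M2 0.094, M5 0.2225, M4 0.08, M6 0.132.
Unnormalized posteriors (prior × likelihood):
  M2: 0.21 × 0.094 = 0.01974
  M5: 0.3 × 0.2225 = 0.06675
  M4: 0.2 × 0.08 = 0.016
  M6: 0.29 × 0.132 = 0.03828
Total = 0.14077.
P(M6 | evidence) = 0.03828 / 0.14077 ≈ 0.272.

0.272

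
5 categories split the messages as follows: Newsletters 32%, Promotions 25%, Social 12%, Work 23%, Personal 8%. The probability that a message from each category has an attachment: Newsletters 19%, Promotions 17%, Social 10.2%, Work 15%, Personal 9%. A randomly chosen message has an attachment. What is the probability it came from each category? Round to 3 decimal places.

Newsletters 0.387, Promotions 0.270, Social 0.078, Work 0.219, Personal 0.046

Compute prior × likelihood for every hypothesis:
  Newsletters: 0.32 × 0.19 = 0.0608
  Promotions: 0.25 × 0.17 = 0.0425
  Social: 0.12 × 0.102 = 0.01224
  Work: 0.23 × 0.15 = 0.0345
  Personal: 0.08 × 0.09 = 0.0072
Total = 0.15724.
P(Newsletters | attachment) = 0.0608/0.15724 ≈ 0.387
P(Promotions | attachment) = 0.0425/0.15724 ≈ 0.270
P(Social | attachment) = 0.01224/0.15724 ≈ 0.078
P(Work | attachment) = 0.0345/0.15724 ≈ 0.219
P(Personal | attachment) = 0.0072/0.15724 ≈ 0.046
(Check: 0.387+0.270+0.078+0.219+0.046 = 1.000.)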